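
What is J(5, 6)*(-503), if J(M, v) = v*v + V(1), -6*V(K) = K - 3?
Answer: -54827/3 ≈ -18276.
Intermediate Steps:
V(K) = ½ - K/6 (V(K) = -(K - 3)/6 = -(-3 + K)/6 = ½ - K/6)
J(M, v) = ⅓ + v² (J(M, v) = v*v + (½ - ⅙*1) = v² + (½ - ⅙) = v² + ⅓ = ⅓ + v²)
J(5, 6)*(-503) = (⅓ + 6²)*(-503) = (⅓ + 36)*(-503) = (109/3)*(-503) = -54827/3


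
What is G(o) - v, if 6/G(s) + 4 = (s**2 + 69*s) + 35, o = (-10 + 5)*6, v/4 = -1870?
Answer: 8519714/1139 ≈ 7480.0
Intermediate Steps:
v = -7480 (v = 4*(-1870) = -7480)
o = -30 (o = -5*6 = -30)
G(s) = 6/(31 + s**2 + 69*s) (G(s) = 6/(-4 + ((s**2 + 69*s) + 35)) = 6/(-4 + (35 + s**2 + 69*s)) = 6/(31 + s**2 + 69*s))
G(o) - v = 6/(31 + (-30)**2 + 69*(-30)) - 1*(-7480) = 6/(31 + 900 - 2070) + 7480 = 6/(-1139) + 7480 = 6*(-1/1139) + 7480 = -6/1139 + 7480 = 8519714/1139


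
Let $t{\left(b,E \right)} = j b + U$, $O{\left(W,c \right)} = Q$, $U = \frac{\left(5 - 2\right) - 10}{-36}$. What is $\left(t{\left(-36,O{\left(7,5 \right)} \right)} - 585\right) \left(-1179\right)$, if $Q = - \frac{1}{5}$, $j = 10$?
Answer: $\frac{4455703}{4} \approx 1.1139 \cdot 10^{6}$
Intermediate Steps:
$Q = - \frac{1}{5}$ ($Q = \left(-1\right) \frac{1}{5} = - \frac{1}{5} \approx -0.2$)
$U = \frac{7}{36}$ ($U = \left(3 - 10\right) \left(- \frac{1}{36}\right) = \left(-7\right) \left(- \frac{1}{36}\right) = \frac{7}{36} \approx 0.19444$)
$O{\left(W,c \right)} = - \frac{1}{5}$
$t{\left(b,E \right)} = \frac{7}{36} + 10 b$ ($t{\left(b,E \right)} = 10 b + \frac{7}{36} = \frac{7}{36} + 10 b$)
$\left(t{\left(-36,O{\left(7,5 \right)} \right)} - 585\right) \left(-1179\right) = \left(\left(\frac{7}{36} + 10 \left(-36\right)\right) - 585\right) \left(-1179\right) = \left(\left(\frac{7}{36} - 360\right) - 585\right) \left(-1179\right) = \left(- \frac{12953}{36} - 585\right) \left(-1179\right) = \left(- \frac{34013}{36}\right) \left(-1179\right) = \frac{4455703}{4}$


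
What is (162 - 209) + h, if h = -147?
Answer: -194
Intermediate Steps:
(162 - 209) + h = (162 - 209) - 147 = -47 - 147 = -194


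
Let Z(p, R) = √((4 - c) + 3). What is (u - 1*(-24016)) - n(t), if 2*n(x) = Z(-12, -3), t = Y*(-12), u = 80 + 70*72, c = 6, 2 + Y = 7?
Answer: 58271/2 ≈ 29136.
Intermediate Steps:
Y = 5 (Y = -2 + 7 = 5)
u = 5120 (u = 80 + 5040 = 5120)
t = -60 (t = 5*(-12) = -60)
Z(p, R) = 1 (Z(p, R) = √((4 - 1*6) + 3) = √((4 - 6) + 3) = √(-2 + 3) = √1 = 1)
n(x) = ½ (n(x) = (½)*1 = ½)
(u - 1*(-24016)) - n(t) = (5120 - 1*(-24016)) - 1*½ = (5120 + 24016) - ½ = 29136 - ½ = 58271/2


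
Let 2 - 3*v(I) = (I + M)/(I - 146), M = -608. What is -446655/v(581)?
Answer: -194294925/299 ≈ -6.4982e+5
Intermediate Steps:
v(I) = 2/3 - (-608 + I)/(3*(-146 + I)) (v(I) = 2/3 - (I - 608)/(3*(I - 146)) = 2/3 - (-608 + I)/(3*(-146 + I)))
-446655/v(581) = -446655*3*(-146 + 581)/(316 + 581) = -446655/((1/3)*897/435) = -446655/((1/3)*(1/435)*897) = -446655/299/435 = -446655*435/299 = -194294925/299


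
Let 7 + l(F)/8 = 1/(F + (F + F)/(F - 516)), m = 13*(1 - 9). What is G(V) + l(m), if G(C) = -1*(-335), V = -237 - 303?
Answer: 1120433/4017 ≈ 278.92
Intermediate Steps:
V = -540
G(C) = 335
m = -104 (m = 13*(-8) = -104)
l(F) = -56 + 8/(F + 2*F/(-516 + F)) (l(F) = -56 + 8/(F + (F + F)/(F - 516)) = -56 + 8/(F + (2*F)/(-516 + F)) = -56 + 8/(F + 2*F/(-516 + F)))
G(V) + l(m) = 335 + 8*(-516 - 7*(-104)**2 + 3599*(-104))/(-104*(-514 - 104)) = 335 + 8*(-1/104)*(-516 - 7*10816 - 374296)/(-618) = 335 + 8*(-1/104)*(-1/618)*(-516 - 75712 - 374296) = 335 + 8*(-1/104)*(-1/618)*(-450524) = 335 - 225262/4017 = 1120433/4017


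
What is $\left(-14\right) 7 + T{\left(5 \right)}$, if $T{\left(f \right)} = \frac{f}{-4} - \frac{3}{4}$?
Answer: $-100$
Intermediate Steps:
$T{\left(f \right)} = - \frac{3}{4} - \frac{f}{4}$ ($T{\left(f \right)} = f \left(- \frac{1}{4}\right) - \frac{3}{4} = - \frac{f}{4} - \frac{3}{4} = - \frac{3}{4} - \frac{f}{4}$)
$\left(-14\right) 7 + T{\left(5 \right)} = \left(-14\right) 7 - 2 = -98 - 2 = -100$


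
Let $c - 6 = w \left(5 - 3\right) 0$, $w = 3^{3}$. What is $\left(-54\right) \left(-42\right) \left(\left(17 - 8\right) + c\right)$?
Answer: $34020$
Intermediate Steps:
$w = 27$
$c = 6$ ($c = 6 + 27 \left(5 - 3\right) 0 = 6 + 27 \cdot 2 \cdot 0 = 6 + 27 \cdot 0 = 6 + 0 = 6$)
$\left(-54\right) \left(-42\right) \left(\left(17 - 8\right) + c\right) = \left(-54\right) \left(-42\right) \left(\left(17 - 8\right) + 6\right) = 2268 \left(9 + 6\right) = 2268 \cdot 15 = 34020$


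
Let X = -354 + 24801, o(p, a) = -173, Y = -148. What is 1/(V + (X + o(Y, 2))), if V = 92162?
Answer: 1/116436 ≈ 8.5884e-6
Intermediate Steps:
X = 24447
1/(V + (X + o(Y, 2))) = 1/(92162 + (24447 - 173)) = 1/(92162 + 24274) = 1/116436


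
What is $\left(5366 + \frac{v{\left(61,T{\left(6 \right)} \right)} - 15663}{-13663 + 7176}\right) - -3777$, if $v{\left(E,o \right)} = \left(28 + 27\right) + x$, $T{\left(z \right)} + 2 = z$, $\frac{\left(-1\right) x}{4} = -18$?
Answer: $\frac{59326177}{6487} \approx 9145.4$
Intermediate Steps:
$x = 72$ ($x = \left(-4\right) \left(-18\right) = 72$)
$T{\left(z \right)} = -2 + z$
$v{\left(E,o \right)} = 127$ ($v{\left(E,o \right)} = \left(28 + 27\right) + 72 = 55 + 72 = 127$)
$\left(5366 + \frac{v{\left(61,T{\left(6 \right)} \right)} - 15663}{-13663 + 7176}\right) - -3777 = \left(5366 + \frac{127 - 15663}{-13663 + 7176}\right) - -3777 = \left(5366 - \frac{15536}{-6487}\right) + 3777 = \left(5366 - - \frac{15536}{6487}\right) + 3777 = \left(5366 + \frac{15536}{6487}\right) + 3777 = \frac{34824778}{6487} + 3777 = \frac{59326177}{6487}$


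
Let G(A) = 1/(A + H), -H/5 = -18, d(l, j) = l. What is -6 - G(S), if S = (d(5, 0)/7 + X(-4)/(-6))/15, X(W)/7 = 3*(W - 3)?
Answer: -115728/19253 ≈ -6.0109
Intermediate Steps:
H = 90 (H = -5*(-18) = 90)
X(W) = -63 + 21*W (X(W) = 7*(3*(W - 3)) = 7*(3*(-3 + W)) = 7*(-9 + 3*W) = -63 + 21*W)
S = 353/210 (S = (5/7 + (-63 + 21*(-4))/(-6))/15 = (5*(1/7) + (-63 - 84)*(-1/6))*(1/15) = (5/7 - 147*(-1/6))*(1/15) = (5/7 + 49/2)*(1/15) = (353/14)*(1/15) = 353/210 ≈ 1.6810)
G(A) = 1/(90 + A) (G(A) = 1/(A + 90) = 1/(90 + A))
-6 - G(S) = -6 - 1/(90 + 353/210) = -6 - 1/19253/210 = -6 - 1*210/19253 = -6 - 210/19253 = -115728/19253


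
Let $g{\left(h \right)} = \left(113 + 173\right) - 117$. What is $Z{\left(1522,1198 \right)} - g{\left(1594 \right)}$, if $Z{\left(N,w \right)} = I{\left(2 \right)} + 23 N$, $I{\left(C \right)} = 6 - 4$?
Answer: $34839$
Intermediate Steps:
$I{\left(C \right)} = 2$
$g{\left(h \right)} = 169$ ($g{\left(h \right)} = 286 - 117 = 169$)
$Z{\left(N,w \right)} = 2 + 23 N$
$Z{\left(1522,1198 \right)} - g{\left(1594 \right)} = \left(2 + 23 \cdot 1522\right) - 169 = \left(2 + 35006\right) - 169 = 35008 - 169 = 34839$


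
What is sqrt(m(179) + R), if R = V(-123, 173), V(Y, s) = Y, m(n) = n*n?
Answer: sqrt(31918) ≈ 178.66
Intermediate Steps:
m(n) = n**2
R = -123
sqrt(m(179) + R) = sqrt(179**2 - 123) = sqrt(32041 - 123) = sqrt(31918)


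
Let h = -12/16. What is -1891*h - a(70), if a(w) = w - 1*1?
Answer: 5397/4 ≈ 1349.3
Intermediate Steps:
a(w) = -1 + w (a(w) = w - 1 = -1 + w)
h = -¾ (h = -12*1/16 = -¾ ≈ -0.75000)
-1891*h - a(70) = -1891*(-¾) - (-1 + 70) = 5673/4 - 1*69 = 5673/4 - 69 = 5397/4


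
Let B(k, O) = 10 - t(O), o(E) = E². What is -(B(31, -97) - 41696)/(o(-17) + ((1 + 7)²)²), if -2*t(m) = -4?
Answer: 41688/4385 ≈ 9.5070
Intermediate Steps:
t(m) = 2 (t(m) = -½*(-4) = 2)
B(k, O) = 8 (B(k, O) = 10 - 1*2 = 10 - 2 = 8)
-(B(31, -97) - 41696)/(o(-17) + ((1 + 7)²)²) = -(8 - 41696)/((-17)² + ((1 + 7)²)²) = -(-41688)/(289 + (8²)²) = -(-41688)/(289 + 64²) = -(-41688)/(289 + 4096) = -(-41688)/4385 = -1*(-41688/4385) = 41688/4385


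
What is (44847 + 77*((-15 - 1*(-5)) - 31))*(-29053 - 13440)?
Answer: -1771533170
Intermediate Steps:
(44847 + 77*((-15 - 1*(-5)) - 31))*(-29053 - 13440) = (44847 + 77*((-15 + 5) - 31))*(-42493) = (44847 + 77*(-10 - 31))*(-42493) = (44847 + 77*(-41))*(-42493) = (44847 - 3157)*(-42493) = 41690*(-42493) = -1771533170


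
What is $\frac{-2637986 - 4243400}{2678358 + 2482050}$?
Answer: $- \frac{3440693}{2580204} \approx -1.3335$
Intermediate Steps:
$\frac{-2637986 - 4243400}{2678358 + 2482050} = - \frac{6881386}{5160408} = \left(-6881386\right) \frac{1}{5160408} = - \frac{3440693}{2580204}$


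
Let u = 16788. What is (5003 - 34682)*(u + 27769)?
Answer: -1322407203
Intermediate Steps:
(5003 - 34682)*(u + 27769) = (5003 - 34682)*(16788 + 27769) = -29679*44557 = -1322407203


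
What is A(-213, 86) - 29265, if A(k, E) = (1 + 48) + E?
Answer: -29130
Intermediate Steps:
A(k, E) = 49 + E
A(-213, 86) - 29265 = (49 + 86) - 29265 = 135 - 29265 = -29130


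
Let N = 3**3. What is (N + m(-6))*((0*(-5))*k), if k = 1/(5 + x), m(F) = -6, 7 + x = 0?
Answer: 0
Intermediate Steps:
N = 27
x = -7 (x = -7 + 0 = -7)
k = -1/2 (k = 1/(5 - 7) = 1/(-2) = -1/2 ≈ -0.50000)
(N + m(-6))*((0*(-5))*k) = (27 - 6)*((0*(-5))*(-1/2)) = 21*(0*(-1/2)) = 21*0 = 0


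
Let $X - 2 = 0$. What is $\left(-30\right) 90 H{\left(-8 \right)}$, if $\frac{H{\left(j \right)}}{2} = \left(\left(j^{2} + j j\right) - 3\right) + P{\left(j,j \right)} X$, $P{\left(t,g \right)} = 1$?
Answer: $-685800$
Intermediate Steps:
$X = 2$ ($X = 2 + 0 = 2$)
$H{\left(j \right)} = -2 + 4 j^{2}$ ($H{\left(j \right)} = 2 \left(\left(\left(j^{2} + j j\right) - 3\right) + 1 \cdot 2\right) = 2 \left(\left(\left(j^{2} + j^{2}\right) - 3\right) + 2\right) = 2 \left(\left(2 j^{2} - 3\right) + 2\right) = 2 \left(\left(-3 + 2 j^{2}\right) + 2\right) = 2 \left(-1 + 2 j^{2}\right) = -2 + 4 j^{2}$)
$\left(-30\right) 90 H{\left(-8 \right)} = \left(-30\right) 90 \left(-2 + 4 \left(-8\right)^{2}\right) = - 2700 \left(-2 + 4 \cdot 64\right) = - 2700 \left(-2 + 256\right) = \left(-2700\right) 254 = -685800$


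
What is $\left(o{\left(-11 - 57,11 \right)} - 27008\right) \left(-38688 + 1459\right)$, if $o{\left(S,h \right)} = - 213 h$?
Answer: $1092708379$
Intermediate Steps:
$\left(o{\left(-11 - 57,11 \right)} - 27008\right) \left(-38688 + 1459\right) = \left(\left(-213\right) 11 - 27008\right) \left(-38688 + 1459\right) = \left(-2343 - 27008\right) \left(-37229\right) = \left(-29351\right) \left(-37229\right) = 1092708379$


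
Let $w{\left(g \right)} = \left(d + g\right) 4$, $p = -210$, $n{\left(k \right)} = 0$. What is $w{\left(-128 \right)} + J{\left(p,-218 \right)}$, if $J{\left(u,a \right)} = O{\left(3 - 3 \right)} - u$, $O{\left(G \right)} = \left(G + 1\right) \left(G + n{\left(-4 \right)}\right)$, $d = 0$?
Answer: $-302$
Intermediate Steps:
$O{\left(G \right)} = G \left(1 + G\right)$ ($O{\left(G \right)} = \left(G + 1\right) \left(G + 0\right) = \left(1 + G\right) G = G \left(1 + G\right)$)
$J{\left(u,a \right)} = - u$ ($J{\left(u,a \right)} = \left(3 - 3\right) \left(1 + \left(3 - 3\right)\right) - u = 0 \left(1 + 0\right) - u = 0 \cdot 1 - u = 0 - u = - u$)
$w{\left(g \right)} = 4 g$ ($w{\left(g \right)} = \left(0 + g\right) 4 = g 4 = 4 g$)
$w{\left(-128 \right)} + J{\left(p,-218 \right)} = 4 \left(-128\right) - -210 = -512 + 210 = -302$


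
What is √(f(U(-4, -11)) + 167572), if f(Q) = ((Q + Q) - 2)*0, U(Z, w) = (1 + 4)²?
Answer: 2*√41893 ≈ 409.36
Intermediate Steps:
U(Z, w) = 25 (U(Z, w) = 5² = 25)
f(Q) = 0 (f(Q) = (2*Q - 2)*0 = (-2 + 2*Q)*0 = 0)
√(f(U(-4, -11)) + 167572) = √(0 + 167572) = √167572 = 2*√41893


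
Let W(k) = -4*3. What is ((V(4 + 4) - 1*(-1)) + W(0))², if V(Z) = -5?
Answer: 256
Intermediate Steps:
W(k) = -12
((V(4 + 4) - 1*(-1)) + W(0))² = ((-5 - 1*(-1)) - 12)² = ((-5 + 1) - 12)² = (-4 - 12)² = (-16)² = 256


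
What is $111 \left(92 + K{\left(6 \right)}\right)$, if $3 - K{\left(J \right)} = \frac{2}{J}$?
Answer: $10508$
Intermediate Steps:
$K{\left(J \right)} = 3 - \frac{2}{J}$
$111 \left(92 + K{\left(6 \right)}\right) = 111 \left(92 + \left(3 - \frac{2}{6}\right)\right) = 111 \left(92 + \left(3 - \frac{1}{3}\right)\right) = 111 \left(92 + \frac{8}{3}\right) = 111 \cdot \frac{284}{3} = 10508$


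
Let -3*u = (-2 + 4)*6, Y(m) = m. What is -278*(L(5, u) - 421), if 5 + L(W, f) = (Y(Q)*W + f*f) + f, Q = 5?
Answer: 108142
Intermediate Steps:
u = -4 (u = -(-2 + 4)*6/3 = -2*6/3 = -⅓*12 = -4)
L(W, f) = -5 + f + f² + 5*W (L(W, f) = -5 + ((5*W + f*f) + f) = -5 + ((5*W + f²) + f) = -5 + ((f² + 5*W) + f) = -5 + (f + f² + 5*W) = -5 + f + f² + 5*W)
-278*(L(5, u) - 421) = -278*((-5 - 4 + (-4)² + 5*5) - 421) = -278*((-5 - 4 + 16 + 25) - 421) = -278*(32 - 421) = -278*(-389) = 108142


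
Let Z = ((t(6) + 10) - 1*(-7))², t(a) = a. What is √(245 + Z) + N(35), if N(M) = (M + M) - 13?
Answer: 57 + 3*√86 ≈ 84.821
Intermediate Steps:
N(M) = -13 + 2*M (N(M) = 2*M - 13 = -13 + 2*M)
Z = 529 (Z = ((6 + 10) - 1*(-7))² = (16 + 7)² = 23² = 529)
√(245 + Z) + N(35) = √(245 + 529) + (-13 + 2*35) = √774 + (-13 + 70) = 3*√86 + 57 = 57 + 3*√86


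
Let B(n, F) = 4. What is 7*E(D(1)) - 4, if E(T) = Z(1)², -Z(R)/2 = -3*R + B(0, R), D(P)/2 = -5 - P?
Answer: 24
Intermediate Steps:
D(P) = -10 - 2*P (D(P) = 2*(-5 - P) = -10 - 2*P)
Z(R) = -8 + 6*R (Z(R) = -2*(-3*R + 4) = -2*(4 - 3*R) = -8 + 6*R)
E(T) = 4 (E(T) = (-8 + 6*1)² = (-8 + 6)² = (-2)² = 4)
7*E(D(1)) - 4 = 7*4 - 4 = 28 - 4 = 24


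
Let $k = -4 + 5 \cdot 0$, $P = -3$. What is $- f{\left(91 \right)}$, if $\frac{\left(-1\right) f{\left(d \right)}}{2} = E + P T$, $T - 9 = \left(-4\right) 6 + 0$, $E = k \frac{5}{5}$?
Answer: $82$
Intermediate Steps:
$k = -4$ ($k = -4 + 0 = -4$)
$E = -4$ ($E = - 4 \cdot \frac{5}{5} = - 4 \cdot 5 \cdot \frac{1}{5} = \left(-4\right) 1 = -4$)
$T = -15$ ($T = 9 + \left(\left(-4\right) 6 + 0\right) = 9 + \left(-24 + 0\right) = 9 - 24 = -15$)
$f{\left(d \right)} = -82$ ($f{\left(d \right)} = - 2 \left(-4 - -45\right) = - 2 \left(-4 + 45\right) = \left(-2\right) 41 = -82$)
$- f{\left(91 \right)} = \left(-1\right) \left(-82\right) = 82$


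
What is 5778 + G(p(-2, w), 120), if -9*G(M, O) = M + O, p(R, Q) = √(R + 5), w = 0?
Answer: 17294/3 - √3/9 ≈ 5764.5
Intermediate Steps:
p(R, Q) = √(5 + R)
G(M, O) = -M/9 - O/9 (G(M, O) = -(M + O)/9 = -M/9 - O/9)
5778 + G(p(-2, w), 120) = 5778 + (-√(5 - 2)/9 - ⅑*120) = 5778 + (-√3/9 - 40/3) = 5778 + (-40/3 - √3/9) = 17294/3 - √3/9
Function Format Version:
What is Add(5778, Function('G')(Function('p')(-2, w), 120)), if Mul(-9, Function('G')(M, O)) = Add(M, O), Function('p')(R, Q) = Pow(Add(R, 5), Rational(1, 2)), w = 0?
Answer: Add(Rational(17294, 3), Mul(Rational(-1, 9), Pow(3, Rational(1, 2)))) ≈ 5764.5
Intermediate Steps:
Function('p')(R, Q) = Pow(Add(5, R), Rational(1, 2))
Function('G')(M, O) = Add(Mul(Rational(-1, 9), M), Mul(Rational(-1, 9), O)) (Function('G')(M, O) = Mul(Rational(-1, 9), Add(M, O)) = Add(Mul(Rational(-1, 9), M), Mul(Rational(-1, 9), O)))
Add(5778, Function('G')(Function('p')(-2, w), 120)) = Add(5778, Add(Mul(Rational(-1, 9), Pow(Add(5, -2), Rational(1, 2))), Mul(Rational(-1, 9), 120))) = Add(5778, Add(Mul(Rational(-1, 9), Pow(3, Rational(1, 2))), Rational(-40, 3))) = Add(5778, Add(Rational(-40, 3), Mul(Rational(-1, 9), Pow(3, Rational(1, 2))))) = Add(Rational(17294, 3), Mul(Rational(-1, 9), Pow(3, Rational(1, 2))))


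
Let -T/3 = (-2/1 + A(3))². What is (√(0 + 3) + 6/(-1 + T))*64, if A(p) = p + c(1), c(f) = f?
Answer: -384/13 + 64*√3 ≈ 81.313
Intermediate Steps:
A(p) = 1 + p (A(p) = p + 1 = 1 + p)
T = -12 (T = -3*(-2/1 + (1 + 3))² = -3*(-2*1 + 4)² = -3*(-2 + 4)² = -3*2² = -3*4 = -12)
(√(0 + 3) + 6/(-1 + T))*64 = (√(0 + 3) + 6/(-1 - 12))*64 = (√3 + 6/(-13))*64 = (√3 + 6*(-1/13))*64 = (√3 - 6/13)*64 = (-6/13 + √3)*64 = -384/13 + 64*√3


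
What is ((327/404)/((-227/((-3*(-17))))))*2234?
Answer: -18628209/45854 ≈ -406.25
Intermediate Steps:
((327/404)/((-227/((-3*(-17))))))*2234 = ((327*(1/404))/((-227/51)))*2234 = (327/(404*((-227*1/51))))*2234 = (327/(404*(-227/51)))*2234 = ((327/404)*(-51/227))*2234 = -16677/91708*2234 = -18628209/45854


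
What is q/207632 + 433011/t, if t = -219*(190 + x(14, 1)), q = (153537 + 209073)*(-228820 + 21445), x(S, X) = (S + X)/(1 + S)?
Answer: -524245632650617/1447506488 ≈ -3.6217e+5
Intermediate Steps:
x(S, X) = (S + X)/(1 + S)
q = -75196248750 (q = 362610*(-207375) = -75196248750)
t = -41829 (t = -219*(190 + (14 + 1)/(1 + 14)) = -219*(190 + 15/15) = -219*(190 + (1/15)*15) = -219*(190 + 1) = -219*191 = -41829)
q/207632 + 433011/t = -75196248750/207632 + 433011/(-41829) = -75196248750*1/207632 + 433011*(-1/41829) = -37598124375/103816 - 144337/13943 = -524245632650617/1447506488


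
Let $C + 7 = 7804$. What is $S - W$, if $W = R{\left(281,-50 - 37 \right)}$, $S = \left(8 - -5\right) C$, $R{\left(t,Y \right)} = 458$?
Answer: $100903$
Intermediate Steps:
$C = 7797$ ($C = -7 + 7804 = 7797$)
$S = 101361$ ($S = \left(8 - -5\right) 7797 = \left(8 + 5\right) 7797 = 13 \cdot 7797 = 101361$)
$W = 458$
$S - W = 101361 - 458 = 100903$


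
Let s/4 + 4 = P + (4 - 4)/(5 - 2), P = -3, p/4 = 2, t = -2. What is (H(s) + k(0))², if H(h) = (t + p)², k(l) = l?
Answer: 1296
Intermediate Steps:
p = 8 (p = 4*2 = 8)
s = -28 (s = -16 + 4*(-3 + (4 - 4)/(5 - 2)) = -16 + 4*(-3 + 0/3) = -16 + 4*(-3 + 0*(⅓)) = -16 + 4*(-3 + 0) = -16 + 4*(-3) = -16 - 12 = -28)
H(h) = 36 (H(h) = (-2 + 8)² = 6² = 36)
(H(s) + k(0))² = (36 + 0)² = 36² = 1296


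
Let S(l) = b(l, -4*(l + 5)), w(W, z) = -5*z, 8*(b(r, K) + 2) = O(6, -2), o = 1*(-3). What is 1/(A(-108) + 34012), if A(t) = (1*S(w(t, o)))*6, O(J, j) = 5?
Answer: 4/136015 ≈ 2.9409e-5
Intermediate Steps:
o = -3
b(r, K) = -11/8 (b(r, K) = -2 + (⅛)*5 = -2 + 5/8 = -11/8)
S(l) = -11/8
A(t) = -33/4 (A(t) = (1*(-11/8))*6 = -11/8*6 = -33/4)
1/(A(-108) + 34012) = 1/(-33/4 + 34012) = 1/(136015/4) = 4/136015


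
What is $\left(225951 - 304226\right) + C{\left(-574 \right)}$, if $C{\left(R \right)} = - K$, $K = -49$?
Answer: $-78226$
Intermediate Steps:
$C{\left(R \right)} = 49$ ($C{\left(R \right)} = \left(-1\right) \left(-49\right) = 49$)
$\left(225951 - 304226\right) + C{\left(-574 \right)} = \left(225951 - 304226\right) + 49 = -78275 + 49 = -78226$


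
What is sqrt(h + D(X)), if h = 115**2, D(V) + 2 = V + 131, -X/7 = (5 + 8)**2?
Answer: sqrt(12171) ≈ 110.32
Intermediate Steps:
X = -1183 (X = -7*(5 + 8)**2 = -7*13**2 = -7*169 = -1183)
D(V) = 129 + V (D(V) = -2 + (V + 131) = -2 + (131 + V) = 129 + V)
h = 13225
sqrt(h + D(X)) = sqrt(13225 + (129 - 1183)) = sqrt(13225 - 1054) = sqrt(12171)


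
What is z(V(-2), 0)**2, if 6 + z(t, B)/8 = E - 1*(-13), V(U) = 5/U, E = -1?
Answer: 2304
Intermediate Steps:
z(t, B) = 48 (z(t, B) = -48 + 8*(-1 - 1*(-13)) = -48 + 8*(-1 + 13) = -48 + 8*12 = -48 + 96 = 48)
z(V(-2), 0)**2 = 48**2 = 2304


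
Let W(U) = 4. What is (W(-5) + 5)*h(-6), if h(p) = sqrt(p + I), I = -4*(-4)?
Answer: 9*sqrt(10) ≈ 28.461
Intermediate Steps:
I = 16
h(p) = sqrt(16 + p) (h(p) = sqrt(p + 16) = sqrt(16 + p))
(W(-5) + 5)*h(-6) = (4 + 5)*sqrt(16 - 6) = 9*sqrt(10)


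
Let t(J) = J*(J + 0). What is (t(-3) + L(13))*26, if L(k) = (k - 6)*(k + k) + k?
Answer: 5304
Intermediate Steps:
t(J) = J² (t(J) = J*J = J²)
L(k) = k + 2*k*(-6 + k) (L(k) = (-6 + k)*(2*k) + k = 2*k*(-6 + k) + k = k + 2*k*(-6 + k))
(t(-3) + L(13))*26 = ((-3)² + 13*(-11 + 2*13))*26 = (9 + 13*(-11 + 26))*26 = (9 + 13*15)*26 = (9 + 195)*26 = 204*26 = 5304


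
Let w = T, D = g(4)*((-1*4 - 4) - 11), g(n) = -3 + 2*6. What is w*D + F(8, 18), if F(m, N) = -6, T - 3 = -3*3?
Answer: 1020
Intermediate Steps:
T = -6 (T = 3 - 3*3 = 3 - 9 = -6)
g(n) = 9 (g(n) = -3 + 12 = 9)
D = -171 (D = 9*((-1*4 - 4) - 11) = 9*((-4 - 4) - 11) = 9*(-8 - 11) = 9*(-19) = -171)
w = -6
w*D + F(8, 18) = -6*(-171) - 6 = 1026 - 6 = 1020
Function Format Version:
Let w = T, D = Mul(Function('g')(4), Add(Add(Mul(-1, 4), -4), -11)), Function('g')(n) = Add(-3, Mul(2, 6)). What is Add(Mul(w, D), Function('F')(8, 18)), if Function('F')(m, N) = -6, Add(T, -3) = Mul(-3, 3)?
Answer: 1020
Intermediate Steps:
T = -6 (T = Add(3, Mul(-3, 3)) = Add(3, -9) = -6)
Function('g')(n) = 9 (Function('g')(n) = Add(-3, 12) = 9)
D = -171 (D = Mul(9, Add(Add(Mul(-1, 4), -4), -11)) = Mul(9, Add(Add(-4, -4), -11)) = Mul(9, Add(-8, -11)) = Mul(9, -19) = -171)
w = -6
Add(Mul(w, D), Function('F')(8, 18)) = Add(Mul(-6, -171), -6) = Add(1026, -6) = 1020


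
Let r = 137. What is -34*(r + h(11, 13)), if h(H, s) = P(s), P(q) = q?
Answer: -5100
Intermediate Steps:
h(H, s) = s
-34*(r + h(11, 13)) = -34*(137 + 13) = -34*150 = -5100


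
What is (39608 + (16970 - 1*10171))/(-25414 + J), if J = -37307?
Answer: -15469/20907 ≈ -0.73990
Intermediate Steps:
(39608 + (16970 - 1*10171))/(-25414 + J) = (39608 + (16970 - 1*10171))/(-25414 - 37307) = (39608 + (16970 - 10171))/(-62721) = (39608 + 6799)*(-1/62721) = 46407*(-1/62721) = -15469/20907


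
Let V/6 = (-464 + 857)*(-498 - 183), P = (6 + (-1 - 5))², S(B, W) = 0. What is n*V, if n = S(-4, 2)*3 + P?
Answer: 0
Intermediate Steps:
P = 0 (P = (6 - 6)² = 0² = 0)
V = -1605798 (V = 6*((-464 + 857)*(-498 - 183)) = 6*(393*(-681)) = 6*(-267633) = -1605798)
n = 0 (n = 0*3 + 0 = 0 + 0 = 0)
n*V = 0*(-1605798) = 0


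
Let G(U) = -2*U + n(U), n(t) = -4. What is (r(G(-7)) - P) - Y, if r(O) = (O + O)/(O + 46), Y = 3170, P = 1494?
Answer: -65291/14 ≈ -4663.6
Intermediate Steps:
G(U) = -4 - 2*U (G(U) = -2*U - 4 = -4 - 2*U)
r(O) = 2*O/(46 + O) (r(O) = (2*O)/(46 + O) = 2*O/(46 + O))
(r(G(-7)) - P) - Y = (2*(-4 - 2*(-7))/(46 + (-4 - 2*(-7))) - 1*1494) - 1*3170 = (2*(-4 + 14)/(46 + (-4 + 14)) - 1494) - 3170 = (2*10/(46 + 10) - 1494) - 3170 = (2*10/56 - 1494) - 3170 = (2*10*(1/56) - 1494) - 3170 = (5/14 - 1494) - 3170 = -20911/14 - 3170 = -65291/14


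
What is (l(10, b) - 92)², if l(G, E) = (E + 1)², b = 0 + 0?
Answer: 8281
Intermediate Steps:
b = 0
l(G, E) = (1 + E)²
(l(10, b) - 92)² = ((1 + 0)² - 92)² = (1² - 92)² = (1 - 92)² = (-91)² = 8281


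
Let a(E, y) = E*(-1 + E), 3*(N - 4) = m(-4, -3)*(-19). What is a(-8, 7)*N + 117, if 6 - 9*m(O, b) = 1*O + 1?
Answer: -51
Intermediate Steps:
m(O, b) = 5/9 - O/9 (m(O, b) = 2/3 - (1*O + 1)/9 = 2/3 - (O + 1)/9 = 2/3 - (1 + O)/9 = 2/3 + (-1/9 - O/9) = 5/9 - O/9)
N = -7/3 (N = 4 + ((5/9 - 1/9*(-4))*(-19))/3 = 4 + ((5/9 + 4/9)*(-19))/3 = 4 + (1*(-19))/3 = 4 + (1/3)*(-19) = 4 - 19/3 = -7/3 ≈ -2.3333)
a(-8, 7)*N + 117 = -8*(-1 - 8)*(-7/3) + 117 = -8*(-9)*(-7/3) + 117 = 72*(-7/3) + 117 = -168 + 117 = -51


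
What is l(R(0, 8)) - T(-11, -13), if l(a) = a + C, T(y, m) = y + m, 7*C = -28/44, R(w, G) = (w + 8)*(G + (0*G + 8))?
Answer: 1671/11 ≈ 151.91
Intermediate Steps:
R(w, G) = (8 + G)*(8 + w) (R(w, G) = (8 + w)*(G + (0 + 8)) = (8 + w)*(G + 8) = (8 + w)*(8 + G) = (8 + G)*(8 + w))
C = -1/11 (C = (-28/44)/7 = (-28*1/44)/7 = (⅐)*(-7/11) = -1/11 ≈ -0.090909)
T(y, m) = m + y
l(a) = -1/11 + a (l(a) = a - 1/11 = -1/11 + a)
l(R(0, 8)) - T(-11, -13) = (-1/11 + (64 + 8*8 + 8*0 + 8*0)) - (-13 - 11) = (-1/11 + (64 + 64 + 0 + 0)) - 1*(-24) = (-1/11 + 128) + 24 = 1407/11 + 24 = 1671/11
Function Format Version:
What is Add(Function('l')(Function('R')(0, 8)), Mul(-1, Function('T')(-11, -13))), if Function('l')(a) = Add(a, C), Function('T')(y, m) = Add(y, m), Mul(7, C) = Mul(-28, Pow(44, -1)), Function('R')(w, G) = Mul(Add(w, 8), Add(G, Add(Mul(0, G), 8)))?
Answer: Rational(1671, 11) ≈ 151.91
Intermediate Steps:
Function('R')(w, G) = Mul(Add(8, G), Add(8, w)) (Function('R')(w, G) = Mul(Add(8, w), Add(G, Add(0, 8))) = Mul(Add(8, w), Add(G, 8)) = Mul(Add(8, w), Add(8, G)) = Mul(Add(8, G), Add(8, w)))
C = Rational(-1, 11) (C = Mul(Rational(1, 7), Mul(-28, Pow(44, -1))) = Mul(Rational(1, 7), Mul(-28, Rational(1, 44))) = Mul(Rational(1, 7), Rational(-7, 11)) = Rational(-1, 11) ≈ -0.090909)
Function('T')(y, m) = Add(m, y)
Function('l')(a) = Add(Rational(-1, 11), a) (Function('l')(a) = Add(a, Rational(-1, 11)) = Add(Rational(-1, 11), a))
Add(Function('l')(Function('R')(0, 8)), Mul(-1, Function('T')(-11, -13))) = Add(Add(Rational(-1, 11), Add(64, Mul(8, 8), Mul(8, 0), Mul(8, 0))), Mul(-1, Add(-13, -11))) = Add(Add(Rational(-1, 11), Add(64, 64, 0, 0)), Mul(-1, -24)) = Add(Add(Rational(-1, 11), 128), 24) = Add(Rational(1407, 11), 24) = Rational(1671, 11)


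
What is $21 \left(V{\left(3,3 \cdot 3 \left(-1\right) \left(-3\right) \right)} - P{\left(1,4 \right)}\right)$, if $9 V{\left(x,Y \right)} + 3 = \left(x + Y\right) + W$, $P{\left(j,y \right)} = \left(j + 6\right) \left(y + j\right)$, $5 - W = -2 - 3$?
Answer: $- \frac{1946}{3} \approx -648.67$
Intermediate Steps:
$W = 10$ ($W = 5 - \left(-2 - 3\right) = 5 - -5 = 5 + 5 = 10$)
$P{\left(j,y \right)} = \left(6 + j\right) \left(j + y\right)$
$V{\left(x,Y \right)} = \frac{7}{9} + \frac{Y}{9} + \frac{x}{9}$ ($V{\left(x,Y \right)} = - \frac{1}{3} + \frac{\left(x + Y\right) + 10}{9} = - \frac{1}{3} + \frac{\left(Y + x\right) + 10}{9} = - \frac{1}{3} + \frac{10 + Y + x}{9} = - \frac{1}{3} + \left(\frac{10}{9} + \frac{Y}{9} + \frac{x}{9}\right) = \frac{7}{9} + \frac{Y}{9} + \frac{x}{9}$)
$21 \left(V{\left(3,3 \cdot 3 \left(-1\right) \left(-3\right) \right)} - P{\left(1,4 \right)}\right) = 21 \left(\left(\frac{7}{9} + \frac{3 \cdot 3 \left(-1\right) \left(-3\right)}{9} + \frac{1}{9} \cdot 3\right) - \left(1^{2} + 6 \cdot 1 + 6 \cdot 4 + 1 \cdot 4\right)\right) = 21 \left(\left(\frac{7}{9} + \frac{3 \left(-3\right) \left(-3\right)}{9} + \frac{1}{3}\right) - \left(1 + 6 + 24 + 4\right)\right) = 21 \left(\left(\frac{7}{9} + \frac{\left(-9\right) \left(-3\right)}{9} + \frac{1}{3}\right) - 35\right) = 21 \left(\left(\frac{7}{9} + \frac{1}{9} \cdot 27 + \frac{1}{3}\right) - 35\right) = 21 \left(\left(\frac{7}{9} + 3 + \frac{1}{3}\right) - 35\right) = 21 \left(\frac{37}{9} - 35\right) = 21 \left(- \frac{278}{9}\right) = - \frac{1946}{3}$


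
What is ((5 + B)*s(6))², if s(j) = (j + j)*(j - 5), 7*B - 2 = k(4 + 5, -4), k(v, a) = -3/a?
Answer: 205209/49 ≈ 4187.9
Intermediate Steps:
B = 11/28 (B = 2/7 + (-3/(-4))/7 = 2/7 + (-3*(-¼))/7 = 2/7 + (⅐)*(¾) = 2/7 + 3/28 = 11/28 ≈ 0.39286)
s(j) = 2*j*(-5 + j) (s(j) = (2*j)*(-5 + j) = 2*j*(-5 + j))
((5 + B)*s(6))² = ((5 + 11/28)*(2*6*(-5 + 6)))² = (151*(2*6*1)/28)² = ((151/28)*12)² = (453/7)² = 205209/49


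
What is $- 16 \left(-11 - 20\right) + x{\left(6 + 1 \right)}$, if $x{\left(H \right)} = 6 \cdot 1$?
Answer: $502$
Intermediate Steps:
$x{\left(H \right)} = 6$
$- 16 \left(-11 - 20\right) + x{\left(6 + 1 \right)} = - 16 \left(-11 - 20\right) + 6 = \left(-16\right) \left(-31\right) + 6 = 496 + 6 = 502$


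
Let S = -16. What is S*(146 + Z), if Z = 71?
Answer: -3472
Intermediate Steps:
S*(146 + Z) = -16*(146 + 71) = -16*217 = -3472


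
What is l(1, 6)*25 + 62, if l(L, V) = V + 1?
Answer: 237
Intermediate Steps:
l(L, V) = 1 + V
l(1, 6)*25 + 62 = (1 + 6)*25 + 62 = 7*25 + 62 = 175 + 62 = 237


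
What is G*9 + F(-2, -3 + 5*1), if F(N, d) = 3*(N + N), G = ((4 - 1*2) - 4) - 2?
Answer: -48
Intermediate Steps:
G = -4 (G = ((4 - 2) - 4) - 2 = (2 - 4) - 2 = -2 - 2 = -4)
F(N, d) = 6*N (F(N, d) = 3*(2*N) = 6*N)
G*9 + F(-2, -3 + 5*1) = -4*9 + 6*(-2) = -36 - 12 = -48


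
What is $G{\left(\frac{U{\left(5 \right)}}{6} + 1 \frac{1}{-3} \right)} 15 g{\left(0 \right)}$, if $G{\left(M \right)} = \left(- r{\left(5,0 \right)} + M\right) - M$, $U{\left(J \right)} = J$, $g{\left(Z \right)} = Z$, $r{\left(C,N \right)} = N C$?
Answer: $0$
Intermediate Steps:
$r{\left(C,N \right)} = C N$
$G{\left(M \right)} = 0$ ($G{\left(M \right)} = \left(- 5 \cdot 0 + M\right) - M = \left(\left(-1\right) 0 + M\right) - M = \left(0 + M\right) - M = M - M = 0$)
$G{\left(\frac{U{\left(5 \right)}}{6} + 1 \frac{1}{-3} \right)} 15 g{\left(0 \right)} = 0 \cdot 15 \cdot 0 = 0 \cdot 0 = 0$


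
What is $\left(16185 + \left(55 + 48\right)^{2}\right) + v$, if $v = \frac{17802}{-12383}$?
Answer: $\frac{331772300}{12383} \approx 26793.0$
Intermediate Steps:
$v = - \frac{17802}{12383}$ ($v = 17802 \left(- \frac{1}{12383}\right) = - \frac{17802}{12383} \approx -1.4376$)
$\left(16185 + \left(55 + 48\right)^{2}\right) + v = \left(16185 + \left(55 + 48\right)^{2}\right) - \frac{17802}{12383} = \left(16185 + 103^{2}\right) - \frac{17802}{12383} = \left(16185 + 10609\right) - \frac{17802}{12383} = 26794 - \frac{17802}{12383} = \frac{331772300}{12383}$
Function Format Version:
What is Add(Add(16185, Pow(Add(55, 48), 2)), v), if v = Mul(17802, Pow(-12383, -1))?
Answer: Rational(331772300, 12383) ≈ 26793.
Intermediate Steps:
v = Rational(-17802, 12383) (v = Mul(17802, Rational(-1, 12383)) = Rational(-17802, 12383) ≈ -1.4376)
Add(Add(16185, Pow(Add(55, 48), 2)), v) = Add(Add(16185, Pow(Add(55, 48), 2)), Rational(-17802, 12383)) = Add(Add(16185, Pow(103, 2)), Rational(-17802, 12383)) = Add(Add(16185, 10609), Rational(-17802, 12383)) = Add(26794, Rational(-17802, 12383)) = Rational(331772300, 12383)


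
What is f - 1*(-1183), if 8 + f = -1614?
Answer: -439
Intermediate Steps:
f = -1622 (f = -8 - 1614 = -1622)
f - 1*(-1183) = -1622 - 1*(-1183) = -1622 + 1183 = -439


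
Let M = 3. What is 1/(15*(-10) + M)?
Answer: -1/147 ≈ -0.0068027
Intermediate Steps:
1/(15*(-10) + M) = 1/(15*(-10) + 3) = 1/(-150 + 3) = 1/(-147) = -1/147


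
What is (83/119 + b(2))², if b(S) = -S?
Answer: 24025/14161 ≈ 1.6966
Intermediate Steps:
(83/119 + b(2))² = (83/119 - 1*2)² = (83*(1/119) - 2)² = (83/119 - 2)² = (-155/119)² = 24025/14161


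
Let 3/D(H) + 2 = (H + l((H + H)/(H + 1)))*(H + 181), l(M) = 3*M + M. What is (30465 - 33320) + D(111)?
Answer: -693981959/243076 ≈ -2855.0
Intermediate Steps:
l(M) = 4*M
D(H) = 3/(-2 + (181 + H)*(H + 8*H/(1 + H))) (D(H) = 3/(-2 + (H + 4*((H + H)/(H + 1)))*(H + 181)) = 3/(-2 + (H + 4*((2*H)/(1 + H)))*(181 + H)) = 3/(-2 + (H + 4*(2*H/(1 + H)))*(181 + H)) = 3/(-2 + (H + 8*H/(1 + H))*(181 + H)) = 3/(-2 + (181 + H)*(H + 8*H/(1 + H))))
(30465 - 33320) + D(111) = (30465 - 33320) + 3*(1 + 111)/(-2 + 111**3 + 190*111**2 + 1627*111) = -2855 + 3*112/(-2 + 1367631 + 190*12321 + 180597) = -2855 + 3*112/(-2 + 1367631 + 2340990 + 180597) = -2855 + 3*112/3889216 = -2855 + 3*(1/3889216)*112 = -2855 + 21/243076 = -693981959/243076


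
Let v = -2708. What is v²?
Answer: 7333264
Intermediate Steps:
v² = (-2708)² = 7333264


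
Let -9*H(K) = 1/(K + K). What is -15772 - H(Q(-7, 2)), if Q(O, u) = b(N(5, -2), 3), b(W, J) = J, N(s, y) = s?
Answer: -851687/54 ≈ -15772.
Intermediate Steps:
Q(O, u) = 3
H(K) = -1/(18*K) (H(K) = -1/(9*(K + K)) = -1/(2*K)/9 = -1/(18*K))
-15772 - H(Q(-7, 2)) = -15772 - (-1)/(18*3) = -15772 - 1*(-1/54) = -15772 + 1/54 = -851687/54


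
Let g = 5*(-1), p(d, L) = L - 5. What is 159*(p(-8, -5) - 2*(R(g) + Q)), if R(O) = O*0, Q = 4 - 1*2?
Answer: -2226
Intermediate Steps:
p(d, L) = -5 + L
Q = 2 (Q = 4 - 2 = 2)
g = -5
R(O) = 0
159*(p(-8, -5) - 2*(R(g) + Q)) = 159*((-5 - 5) - 2*(0 + 2)) = 159*(-10 - 2*2) = 159*(-10 - 4) = 159*(-14) = -2226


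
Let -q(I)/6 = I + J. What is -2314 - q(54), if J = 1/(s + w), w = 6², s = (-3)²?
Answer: -29848/15 ≈ -1989.9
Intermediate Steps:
s = 9
w = 36
J = 1/45 (J = 1/(9 + 36) = 1/45 ≈ 0.022222)
q(I) = -2/15 - 6*I (q(I) = -6*(I + 1/45) = -6*(1/45 + I) = -2/15 - 6*I)
-2314 - q(54) = -2314 - (-2/15 - 6*54) = -2314 - (-2/15 - 324) = -2314 - 1*(-4862/15) = -2314 + 4862/15 = -29848/15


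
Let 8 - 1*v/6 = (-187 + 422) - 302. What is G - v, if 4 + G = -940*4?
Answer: -4214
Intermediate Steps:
G = -3764 (G = -4 - 940*4 = -4 - 3760 = -3764)
v = 450 (v = 48 - 6*((-187 + 422) - 302) = 48 - 6*(235 - 302) = 48 - 6*(-67) = 48 + 402 = 450)
G - v = -3764 - 1*450 = -3764 - 450 = -4214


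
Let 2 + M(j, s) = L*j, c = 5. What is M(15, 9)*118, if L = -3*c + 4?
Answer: -19706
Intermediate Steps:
L = -11 (L = -3*5 + 4 = -15 + 4 = -11)
M(j, s) = -2 - 11*j
M(15, 9)*118 = (-2 - 11*15)*118 = (-2 - 165)*118 = -167*118 = -19706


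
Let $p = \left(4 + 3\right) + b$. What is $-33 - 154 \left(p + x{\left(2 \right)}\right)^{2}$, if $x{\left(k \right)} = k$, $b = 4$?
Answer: $-26059$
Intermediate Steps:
$p = 11$ ($p = \left(4 + 3\right) + 4 = 7 + 4 = 11$)
$-33 - 154 \left(p + x{\left(2 \right)}\right)^{2} = -33 - 154 \left(11 + 2\right)^{2} = -33 - 154 \cdot 13^{2} = -33 - 26026 = -26059$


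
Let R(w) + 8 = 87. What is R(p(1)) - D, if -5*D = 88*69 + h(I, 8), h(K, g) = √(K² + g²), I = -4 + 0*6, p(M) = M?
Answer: 6467/5 + 4*√5/5 ≈ 1295.2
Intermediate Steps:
R(w) = 79 (R(w) = -8 + 87 = 79)
I = -4 (I = -4 + 0 = -4)
D = -6072/5 - 4*√5/5 (D = -(88*69 + √((-4)² + 8²))/5 = -(6072 + √(16 + 64))/5 = -(6072 + √80)/5 = -(6072 + 4*√5)/5 = -6072/5 - 4*√5/5 ≈ -1216.2)
R(p(1)) - D = 79 - (-6072/5 - 4*√5/5) = 79 + (6072/5 + 4*√5/5) = 6467/5 + 4*√5/5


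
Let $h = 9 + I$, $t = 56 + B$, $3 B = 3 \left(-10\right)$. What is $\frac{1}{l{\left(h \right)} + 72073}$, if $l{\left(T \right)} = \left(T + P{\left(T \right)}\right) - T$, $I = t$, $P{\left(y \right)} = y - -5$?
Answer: $\frac{1}{72133} \approx 1.3863 \cdot 10^{-5}$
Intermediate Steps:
$B = -10$ ($B = \frac{3 \left(-10\right)}{3} = \frac{1}{3} \left(-30\right) = -10$)
$P{\left(y \right)} = 5 + y$ ($P{\left(y \right)} = y + 5 = 5 + y$)
$t = 46$ ($t = 56 - 10 = 46$)
$I = 46$
$h = 55$ ($h = 9 + 46 = 55$)
$l{\left(T \right)} = 5 + T$ ($l{\left(T \right)} = \left(T + \left(5 + T\right)\right) - T = \left(5 + 2 T\right) - T = 5 + T$)
$\frac{1}{l{\left(h \right)} + 72073} = \frac{1}{\left(5 + 55\right) + 72073} = \frac{1}{60 + 72073} = \frac{1}{72133}$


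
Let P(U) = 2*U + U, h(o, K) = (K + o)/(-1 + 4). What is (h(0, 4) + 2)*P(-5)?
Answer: -50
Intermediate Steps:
h(o, K) = K/3 + o/3 (h(o, K) = (K + o)/3 = (K + o)*(1/3) = K/3 + o/3)
P(U) = 3*U
(h(0, 4) + 2)*P(-5) = (((1/3)*4 + (1/3)*0) + 2)*(3*(-5)) = ((4/3 + 0) + 2)*(-15) = (4/3 + 2)*(-15) = (10/3)*(-15) = -50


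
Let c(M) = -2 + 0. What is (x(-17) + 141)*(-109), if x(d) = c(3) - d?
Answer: -17004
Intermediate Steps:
c(M) = -2
x(d) = -2 - d
(x(-17) + 141)*(-109) = ((-2 - 1*(-17)) + 141)*(-109) = ((-2 + 17) + 141)*(-109) = (15 + 141)*(-109) = 156*(-109) = -17004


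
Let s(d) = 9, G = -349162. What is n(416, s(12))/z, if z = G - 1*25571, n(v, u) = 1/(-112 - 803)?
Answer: 1/342880695 ≈ 2.9165e-9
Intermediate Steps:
n(v, u) = -1/915 (n(v, u) = 1/(-915) = -1/915)
z = -374733 (z = -349162 - 1*25571 = -349162 - 25571 = -374733)
n(416, s(12))/z = -1/915/(-374733) = -1/915*(-1/374733) = 1/342880695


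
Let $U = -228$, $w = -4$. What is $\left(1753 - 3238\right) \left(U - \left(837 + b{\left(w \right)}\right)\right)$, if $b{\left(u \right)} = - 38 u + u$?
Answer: $1801305$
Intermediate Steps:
$b{\left(u \right)} = - 37 u$
$\left(1753 - 3238\right) \left(U - \left(837 + b{\left(w \right)}\right)\right) = \left(1753 - 3238\right) \left(-228 - \left(837 - -148\right)\right) = - 1485 \left(-228 - 985\right) = \left(-1485\right) \left(-1213\right) = 1801305$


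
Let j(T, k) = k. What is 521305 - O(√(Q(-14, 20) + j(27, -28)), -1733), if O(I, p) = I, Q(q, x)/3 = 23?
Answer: 521305 - √41 ≈ 5.2130e+5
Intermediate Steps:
Q(q, x) = 69 (Q(q, x) = 3*23 = 69)
521305 - O(√(Q(-14, 20) + j(27, -28)), -1733) = 521305 - √(69 - 28) = 521305 - √41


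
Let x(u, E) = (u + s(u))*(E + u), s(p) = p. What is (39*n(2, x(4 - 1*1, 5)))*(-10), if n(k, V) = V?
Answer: -18720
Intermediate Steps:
x(u, E) = 2*u*(E + u) (x(u, E) = (u + u)*(E + u) = (2*u)*(E + u) = 2*u*(E + u))
(39*n(2, x(4 - 1*1, 5)))*(-10) = (39*(2*(4 - 1*1)*(5 + (4 - 1*1))))*(-10) = (39*(2*(4 - 1)*(5 + (4 - 1))))*(-10) = (39*(2*3*(5 + 3)))*(-10) = (39*(2*3*8))*(-10) = (39*48)*(-10) = 1872*(-10) = -18720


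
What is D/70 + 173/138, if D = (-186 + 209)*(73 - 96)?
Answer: -15223/2415 ≈ -6.3035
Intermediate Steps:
D = -529 (D = 23*(-23) = -529)
D/70 + 173/138 = -529/70 + 173/138 = -15223/2415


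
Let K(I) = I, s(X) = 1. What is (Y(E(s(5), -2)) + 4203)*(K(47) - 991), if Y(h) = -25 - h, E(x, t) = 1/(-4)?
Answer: -3944268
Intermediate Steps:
E(x, t) = -¼
(Y(E(s(5), -2)) + 4203)*(K(47) - 991) = ((-25 - 1*(-¼)) + 4203)*(47 - 991) = ((-25 + ¼) + 4203)*(-944) = (-99/4 + 4203)*(-944) = (16713/4)*(-944) = -3944268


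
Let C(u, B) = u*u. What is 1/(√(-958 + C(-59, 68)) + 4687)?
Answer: 4687/21965446 - 29*√3/21965446 ≈ 0.00021109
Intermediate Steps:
C(u, B) = u²
1/(√(-958 + C(-59, 68)) + 4687) = 1/(√(-958 + (-59)²) + 4687) = 1/(√(-958 + 3481) + 4687) = 1/(√2523 + 4687) = 1/(29*√3 + 4687) = 1/(4687 + 29*√3)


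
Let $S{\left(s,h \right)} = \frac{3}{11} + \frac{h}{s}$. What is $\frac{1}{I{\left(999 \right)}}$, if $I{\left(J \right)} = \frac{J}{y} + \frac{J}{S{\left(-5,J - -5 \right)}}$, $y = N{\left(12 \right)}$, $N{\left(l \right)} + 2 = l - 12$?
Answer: $- \frac{22058}{11127861} \approx -0.0019822$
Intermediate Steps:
$N{\left(l \right)} = -14 + l$ ($N{\left(l \right)} = -2 + \left(l - 12\right) = -2 + \left(-12 + l\right) = -14 + l$)
$y = -2$ ($y = -14 + 12 = -2$)
$S{\left(s,h \right)} = \frac{3}{11} + \frac{h}{s}$ ($S{\left(s,h \right)} = 3 \cdot \frac{1}{11} + \frac{h}{s} = \frac{3}{11} + \frac{h}{s}$)
$I{\left(J \right)} = - \frac{J}{2} + \frac{J}{- \frac{8}{11} - \frac{J}{5}}$ ($I{\left(J \right)} = \frac{J}{-2} + \frac{J}{\frac{3}{11} + \frac{J - -5}{-5}} = J \left(- \frac{1}{2}\right) + \frac{J}{\frac{3}{11} + \left(J + 5\right) \left(- \frac{1}{5}\right)} = - \frac{J}{2} + \frac{J}{\frac{3}{11} + \left(5 + J\right) \left(- \frac{1}{5}\right)} = - \frac{J}{2} + \frac{J}{\frac{3}{11} - \left(1 + \frac{J}{5}\right)} = - \frac{J}{2} + \frac{J}{- \frac{8}{11} - \frac{J}{5}}$)
$\frac{1}{I{\left(999 \right)}} = \frac{1}{\frac{1}{2} \cdot 999 \frac{1}{-40 - 10989} \left(150 + 11 \cdot 999\right)} = \frac{1}{\frac{1}{2} \cdot 999 \frac{1}{-40 - 10989} \left(150 + 10989\right)} = \frac{1}{\frac{1}{2} \cdot 999 \frac{1}{-11029} \cdot 11139} = \frac{1}{\frac{1}{2} \cdot 999 \left(- \frac{1}{11029}\right) 11139} = \frac{1}{- \frac{11127861}{22058}} = - \frac{22058}{11127861}$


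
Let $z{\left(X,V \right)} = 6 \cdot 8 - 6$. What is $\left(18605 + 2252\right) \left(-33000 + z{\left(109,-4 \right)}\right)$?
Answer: $-687405006$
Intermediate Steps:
$z{\left(X,V \right)} = 42$ ($z{\left(X,V \right)} = 48 - 6 = 42$)
$\left(18605 + 2252\right) \left(-33000 + z{\left(109,-4 \right)}\right) = \left(18605 + 2252\right) \left(-33000 + 42\right) = 20857 \left(-32958\right) = -687405006$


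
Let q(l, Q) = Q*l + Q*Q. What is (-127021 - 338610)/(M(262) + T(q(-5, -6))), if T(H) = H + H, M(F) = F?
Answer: -465631/394 ≈ -1181.8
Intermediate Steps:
q(l, Q) = Q**2 + Q*l (q(l, Q) = Q*l + Q**2 = Q**2 + Q*l)
T(H) = 2*H
(-127021 - 338610)/(M(262) + T(q(-5, -6))) = (-127021 - 338610)/(262 + 2*(-6*(-6 - 5))) = -465631/(262 + 2*(-6*(-11))) = -465631/(262 + 2*66) = -465631/(262 + 132) = -465631/394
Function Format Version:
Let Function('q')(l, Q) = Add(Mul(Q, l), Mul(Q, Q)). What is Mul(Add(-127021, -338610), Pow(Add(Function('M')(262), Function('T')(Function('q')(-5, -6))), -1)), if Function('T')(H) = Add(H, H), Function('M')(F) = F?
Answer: Rational(-465631, 394) ≈ -1181.8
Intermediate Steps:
Function('q')(l, Q) = Add(Pow(Q, 2), Mul(Q, l)) (Function('q')(l, Q) = Add(Mul(Q, l), Pow(Q, 2)) = Add(Pow(Q, 2), Mul(Q, l)))
Function('T')(H) = Mul(2, H)
Mul(Add(-127021, -338610), Pow(Add(Function('M')(262), Function('T')(Function('q')(-5, -6))), -1)) = Mul(Add(-127021, -338610), Pow(Add(262, Mul(2, Mul(-6, Add(-6, -5)))), -1)) = Mul(-465631, Pow(Add(262, Mul(2, Mul(-6, -11))), -1)) = Mul(-465631, Pow(Add(262, Mul(2, 66)), -1)) = Mul(-465631, Pow(Add(262, 132), -1)) = Mul(-465631, Pow(394, -1)) = Mul(-465631, Rational(1, 394)) = Rational(-465631, 394)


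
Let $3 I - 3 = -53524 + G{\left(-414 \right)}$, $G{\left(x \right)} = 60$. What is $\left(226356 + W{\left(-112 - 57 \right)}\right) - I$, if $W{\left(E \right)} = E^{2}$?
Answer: $\frac{818212}{3} \approx 2.7274 \cdot 10^{5}$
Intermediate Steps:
$I = - \frac{53461}{3}$ ($I = 1 + \frac{-53524 + 60}{3} = 1 + \frac{1}{3} \left(-53464\right) = 1 - \frac{53464}{3} = - \frac{53461}{3} \approx -17820.0$)
$\left(226356 + W{\left(-112 - 57 \right)}\right) - I = \left(226356 + \left(-112 - 57\right)^{2}\right) - - \frac{53461}{3} = \left(226356 + \left(-112 - 57\right)^{2}\right) + \frac{53461}{3} = \left(226356 + \left(-169\right)^{2}\right) + \frac{53461}{3} = \left(226356 + 28561\right) + \frac{53461}{3} = 254917 + \frac{53461}{3} = \frac{818212}{3}$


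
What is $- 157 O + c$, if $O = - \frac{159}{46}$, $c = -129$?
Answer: $\frac{19029}{46} \approx 413.67$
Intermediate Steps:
$O = - \frac{159}{46}$ ($O = \left(-159\right) \frac{1}{46} = - \frac{159}{46} \approx -3.4565$)
$- 157 O + c = \left(-157\right) \left(- \frac{159}{46}\right) - 129 = \frac{24963}{46} - 129 = \frac{19029}{46}$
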